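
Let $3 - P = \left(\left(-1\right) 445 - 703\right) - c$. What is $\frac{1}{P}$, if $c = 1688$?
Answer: $\frac{1}{2839} \approx 0.00035224$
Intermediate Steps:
$P = 2839$ ($P = 3 - \left(\left(\left(-1\right) 445 - 703\right) - 1688\right) = 3 - \left(\left(-445 - 703\right) - 1688\right) = 3 - \left(-1148 - 1688\right) = 3 - -2836 = 3 + 2836 = 2839$)
$\frac{1}{P} = \frac{1}{2839}$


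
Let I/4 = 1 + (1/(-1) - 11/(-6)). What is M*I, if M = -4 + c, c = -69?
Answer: -1606/3 ≈ -535.33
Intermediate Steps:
M = -73 (M = -4 - 69 = -73)
I = 22/3 (I = 4*(1 + (1/(-1) - 11/(-6))) = 4*(1 + (1*(-1) - 11*(-⅙))) = 4*(1 + (-1 + 11/6)) = 4*(1 + ⅚) = 4*(11/6) = 22/3 ≈ 7.3333)
M*I = -73*22/3 = -1606/3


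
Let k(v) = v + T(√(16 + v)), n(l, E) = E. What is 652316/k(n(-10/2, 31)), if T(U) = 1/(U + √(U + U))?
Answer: 652316*(√47 + √2*47^(¼))/(1 + 31*√47 + 31*√2*47^(¼)) ≈ 20978.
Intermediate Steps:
T(U) = 1/(U + √2*√U) (T(U) = 1/(U + √(2*U)) = 1/(U + √2*√U))
k(v) = v + 1/(√(16 + v) + √2*(16 + v)^(¼)) (k(v) = v + 1/(√(16 + v) + √2*√(√(16 + v))) = v + 1/(√(16 + v) + √2*(16 + v)^(¼)))
652316/k(n(-10/2, 31)) = 652316/(((1 + 31*(√(16 + 31) + √2*(16 + 31)^(¼)))/(√(16 + 31) + √2*(16 + 31)^(¼)))) = 652316/(((1 + 31*(√47 + √2*47^(¼)))/(√47 + √2*47^(¼)))) = 652316/(((1 + (31*√47 + 31*√2*47^(¼)))/(√47 + √2*47^(¼)))) = 652316/(((1 + 31*√47 + 31*√2*47^(¼))/(√47 + √2*47^(¼)))) = 652316*((√47 + √2*47^(¼))/(1 + 31*√47 + 31*√2*47^(¼))) = 652316*(√47 + √2*47^(¼))/(1 + 31*√47 + 31*√2*47^(¼))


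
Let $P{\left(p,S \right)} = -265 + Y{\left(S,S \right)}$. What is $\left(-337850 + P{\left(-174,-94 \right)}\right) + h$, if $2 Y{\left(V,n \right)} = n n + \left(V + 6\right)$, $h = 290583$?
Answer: $-43158$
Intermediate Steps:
$Y{\left(V,n \right)} = 3 + \frac{V}{2} + \frac{n^{2}}{2}$ ($Y{\left(V,n \right)} = \frac{n n + \left(V + 6\right)}{2} = \frac{n^{2} + \left(6 + V\right)}{2} = \frac{6 + V + n^{2}}{2} = 3 + \frac{V}{2} + \frac{n^{2}}{2}$)
$P{\left(p,S \right)} = -262 + \frac{S}{2} + \frac{S^{2}}{2}$ ($P{\left(p,S \right)} = -265 + \left(3 + \frac{S}{2} + \frac{S^{2}}{2}\right) = -262 + \frac{S}{2} + \frac{S^{2}}{2}$)
$\left(-337850 + P{\left(-174,-94 \right)}\right) + h = \left(-337850 + \left(-262 + \frac{1}{2} \left(-94\right) + \frac{\left(-94\right)^{2}}{2}\right)\right) + 290583 = \left(-337850 - -4109\right) + 290583 = \left(-337850 + 4109\right) + 290583 = -333741 + 290583 = -43158$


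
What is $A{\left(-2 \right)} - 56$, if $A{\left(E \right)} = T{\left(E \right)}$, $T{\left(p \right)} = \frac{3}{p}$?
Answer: $- \frac{115}{2} \approx -57.5$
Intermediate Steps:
$A{\left(E \right)} = \frac{3}{E}$
$A{\left(-2 \right)} - 56 = \frac{3}{-2} - 56 = 3 \left(- \frac{1}{2}\right) - 56 = - \frac{3}{2} - 56 = - \frac{115}{2}$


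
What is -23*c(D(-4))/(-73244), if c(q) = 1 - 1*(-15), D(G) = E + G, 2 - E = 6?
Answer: 92/18311 ≈ 0.0050243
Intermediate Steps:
E = -4 (E = 2 - 1*6 = 2 - 6 = -4)
D(G) = -4 + G
c(q) = 16 (c(q) = 1 + 15 = 16)
-23*c(D(-4))/(-73244) = -23*16/(-73244) = -368*(-1/73244) = 92/18311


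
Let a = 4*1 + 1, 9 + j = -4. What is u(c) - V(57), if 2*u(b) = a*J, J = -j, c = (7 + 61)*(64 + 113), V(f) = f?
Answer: -49/2 ≈ -24.500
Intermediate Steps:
j = -13 (j = -9 - 4 = -13)
c = 12036 (c = 68*177 = 12036)
J = 13 (J = -1*(-13) = 13)
a = 5 (a = 4 + 1 = 5)
u(b) = 65/2 (u(b) = (5*13)/2 = (1/2)*65 = 65/2)
u(c) - V(57) = 65/2 - 1*57 = 65/2 - 57 = -49/2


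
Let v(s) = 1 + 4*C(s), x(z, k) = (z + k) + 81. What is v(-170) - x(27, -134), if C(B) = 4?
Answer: 43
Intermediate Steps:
x(z, k) = 81 + k + z (x(z, k) = (k + z) + 81 = 81 + k + z)
v(s) = 17 (v(s) = 1 + 4*4 = 1 + 16 = 17)
v(-170) - x(27, -134) = 17 - (81 - 134 + 27) = 17 - 1*(-26) = 17 + 26 = 43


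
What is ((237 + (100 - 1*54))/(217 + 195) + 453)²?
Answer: 34938712561/169744 ≈ 2.0583e+5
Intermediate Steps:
((237 + (100 - 1*54))/(217 + 195) + 453)² = ((237 + (100 - 54))/412 + 453)² = ((237 + 46)*(1/412) + 453)² = (283*(1/412) + 453)² = (283/412 + 453)² = (186919/412)² = 34938712561/169744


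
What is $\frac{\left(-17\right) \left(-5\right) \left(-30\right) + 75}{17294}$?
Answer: $- \frac{2475}{17294} \approx -0.14311$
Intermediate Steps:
$\frac{\left(-17\right) \left(-5\right) \left(-30\right) + 75}{17294} = \left(85 \left(-30\right) + 75\right) \frac{1}{17294} = \left(-2550 + 75\right) \frac{1}{17294} = \left(-2475\right) \frac{1}{17294} = - \frac{2475}{17294}$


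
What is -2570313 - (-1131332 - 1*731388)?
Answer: -707593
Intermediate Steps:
-2570313 - (-1131332 - 1*731388) = -2570313 - (-1131332 - 731388) = -2570313 - 1*(-1862720) = -2570313 + 1862720 = -707593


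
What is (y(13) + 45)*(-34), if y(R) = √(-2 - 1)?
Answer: -1530 - 34*I*√3 ≈ -1530.0 - 58.89*I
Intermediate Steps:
y(R) = I*√3 (y(R) = √(-3) = I*√3)
(y(13) + 45)*(-34) = (I*√3 + 45)*(-34) = (45 + I*√3)*(-34) = -1530 - 34*I*√3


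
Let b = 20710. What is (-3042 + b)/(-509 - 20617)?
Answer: -1262/1509 ≈ -0.83632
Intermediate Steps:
(-3042 + b)/(-509 - 20617) = (-3042 + 20710)/(-509 - 20617) = 17668/(-21126) = 17668*(-1/21126) = -1262/1509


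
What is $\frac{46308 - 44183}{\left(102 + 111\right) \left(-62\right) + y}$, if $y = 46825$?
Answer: $\frac{2125}{33619} \approx 0.063208$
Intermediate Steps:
$\frac{46308 - 44183}{\left(102 + 111\right) \left(-62\right) + y} = \frac{46308 - 44183}{\left(102 + 111\right) \left(-62\right) + 46825} = \frac{2125}{213 \left(-62\right) + 46825} = \frac{2125}{-13206 + 46825} = \frac{2125}{33619}$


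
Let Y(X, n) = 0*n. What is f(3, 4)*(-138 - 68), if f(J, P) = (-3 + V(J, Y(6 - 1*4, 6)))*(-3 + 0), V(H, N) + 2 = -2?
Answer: -4326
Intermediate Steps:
Y(X, n) = 0
V(H, N) = -4 (V(H, N) = -2 - 2 = -4)
f(J, P) = 21 (f(J, P) = (-3 - 4)*(-3 + 0) = -7*(-3) = 21)
f(3, 4)*(-138 - 68) = 21*(-138 - 68) = 21*(-206) = -4326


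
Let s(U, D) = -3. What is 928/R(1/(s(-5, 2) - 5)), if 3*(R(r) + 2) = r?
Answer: -22272/49 ≈ -454.53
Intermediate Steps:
R(r) = -2 + r/3
928/R(1/(s(-5, 2) - 5)) = 928/(-2 + 1/(3*(-3 - 5))) = 928/(-2 + (⅓)/(-8)) = 928/(-2 + (⅓)*(-⅛)) = 928/(-2 - 1/24) = 928/(-49/24) = 928*(-24/49) = -22272/49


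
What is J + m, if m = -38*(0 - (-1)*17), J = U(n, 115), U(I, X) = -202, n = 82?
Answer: -848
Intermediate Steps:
J = -202
m = -646 (m = -38*(0 - 1*(-17)) = -38*(0 + 17) = -38*17 = -646)
J + m = -202 - 646 = -848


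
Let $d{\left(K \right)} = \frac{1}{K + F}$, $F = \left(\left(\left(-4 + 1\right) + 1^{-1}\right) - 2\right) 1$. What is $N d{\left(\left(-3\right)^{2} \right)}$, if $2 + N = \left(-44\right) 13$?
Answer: $- \frac{574}{5} \approx -114.8$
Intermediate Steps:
$N = -574$ ($N = -2 - 572 = -574$)
$F = -4$ ($F = \left(\left(-3 + 1\right) - 2\right) 1 = \left(-2 - 2\right) 1 = \left(-4\right) 1 = -4$)
$d{\left(K \right)} = \frac{1}{-4 + K}$ ($d{\left(K \right)} = \frac{1}{K - 4} = \frac{1}{-4 + K}$)
$N d{\left(\left(-3\right)^{2} \right)} = - \frac{574}{-4 + \left(-3\right)^{2}} = - \frac{574}{-4 + 9} = - \frac{574}{5}$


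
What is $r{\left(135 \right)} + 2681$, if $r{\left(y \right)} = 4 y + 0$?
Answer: $3221$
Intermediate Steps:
$r{\left(y \right)} = 4 y$
$r{\left(135 \right)} + 2681 = 4 \cdot 135 + 2681 = 540 + 2681 = 3221$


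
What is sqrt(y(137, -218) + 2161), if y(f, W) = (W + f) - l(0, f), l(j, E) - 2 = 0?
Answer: sqrt(2078) ≈ 45.585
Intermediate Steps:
l(j, E) = 2 (l(j, E) = 2 + 0 = 2)
y(f, W) = -2 + W + f (y(f, W) = (W + f) - 1*2 = (W + f) - 2 = -2 + W + f)
sqrt(y(137, -218) + 2161) = sqrt((-2 - 218 + 137) + 2161) = sqrt(-83 + 2161) = sqrt(2078)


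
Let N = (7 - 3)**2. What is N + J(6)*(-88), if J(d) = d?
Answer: -512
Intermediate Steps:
N = 16 (N = 4**2 = 16)
N + J(6)*(-88) = 16 + 6*(-88) = 16 - 528 = -512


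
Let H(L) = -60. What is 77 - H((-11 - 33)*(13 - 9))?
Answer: 137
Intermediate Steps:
77 - H((-11 - 33)*(13 - 9)) = 77 - 1*(-60) = 77 + 60 = 137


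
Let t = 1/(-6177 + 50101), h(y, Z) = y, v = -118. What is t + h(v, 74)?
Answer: -5183031/43924 ≈ -118.00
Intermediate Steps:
t = 1/43924 ≈ 2.2767e-5
t + h(v, 74) = 1/43924 - 118 = -5183031/43924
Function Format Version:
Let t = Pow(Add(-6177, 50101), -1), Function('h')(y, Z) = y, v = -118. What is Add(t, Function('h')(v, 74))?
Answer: Rational(-5183031, 43924) ≈ -118.00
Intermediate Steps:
t = Rational(1, 43924) (t = Pow(43924, -1) = Rational(1, 43924) ≈ 2.2767e-5)
Add(t, Function('h')(v, 74)) = Add(Rational(1, 43924), -118) = Rational(-5183031, 43924)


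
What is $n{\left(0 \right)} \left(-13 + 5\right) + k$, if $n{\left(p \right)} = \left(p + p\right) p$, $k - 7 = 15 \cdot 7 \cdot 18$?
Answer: $1897$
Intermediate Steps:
$k = 1897$ ($k = 7 + 15 \cdot 7 \cdot 18 = 7 + 105 \cdot 18 = 7 + 1890 = 1897$)
$n{\left(p \right)} = 2 p^{2}$ ($n{\left(p \right)} = 2 p p = 2 p^{2}$)
$n{\left(0 \right)} \left(-13 + 5\right) + k = 2 \cdot 0^{2} \left(-13 + 5\right) + 1897 = 2 \cdot 0 \left(-8\right) + 1897 = 0 \left(-8\right) + 1897 = 0 + 1897 = 1897$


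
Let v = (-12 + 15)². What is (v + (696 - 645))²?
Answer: 3600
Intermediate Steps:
v = 9 (v = 3² = 9)
(v + (696 - 645))² = (9 + (696 - 645))² = (9 + 51)² = 60² = 3600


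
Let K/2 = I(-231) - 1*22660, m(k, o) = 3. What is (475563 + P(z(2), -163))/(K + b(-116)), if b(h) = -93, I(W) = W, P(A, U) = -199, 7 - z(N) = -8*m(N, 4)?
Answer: -475364/45875 ≈ -10.362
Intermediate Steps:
z(N) = 31 (z(N) = 7 - (-8)*3 = 7 - 1*(-24) = 7 + 24 = 31)
K = -45782 (K = 2*(-231 - 1*22660) = 2*(-231 - 22660) = 2*(-22891) = -45782)
(475563 + P(z(2), -163))/(K + b(-116)) = (475563 - 199)/(-45782 - 93) = 475364/(-45875) = 475364*(-1/45875) = -475364/45875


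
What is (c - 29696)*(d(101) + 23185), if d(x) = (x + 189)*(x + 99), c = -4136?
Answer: -2746650920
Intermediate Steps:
d(x) = (99 + x)*(189 + x) (d(x) = (189 + x)*(99 + x) = (99 + x)*(189 + x))
(c - 29696)*(d(101) + 23185) = (-4136 - 29696)*((18711 + 101² + 288*101) + 23185) = -33832*((18711 + 10201 + 29088) + 23185) = -33832*(58000 + 23185) = -33832*81185 = -2746650920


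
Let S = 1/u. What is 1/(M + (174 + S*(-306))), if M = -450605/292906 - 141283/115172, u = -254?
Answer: 2142145184332/369390694607333 ≈ 0.0057991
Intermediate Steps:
M = -46639858729/16867284916 (M = -450605*1/292906 - 141283*1/115172 = -450605/292906 - 141283/115172 = -46639858729/16867284916 ≈ -2.7651)
S = -1/254 (S = 1/(-254) = -1/254 ≈ -0.0039370)
1/(M + (174 + S*(-306))) = 1/(-46639858729/16867284916 + (174 - 1/254*(-306))) = 1/(-46639858729/16867284916 + (174 + 153/127)) = 1/(-46639858729/16867284916 + 22251/127) = 1/(369390694607333/2142145184332) = 2142145184332/369390694607333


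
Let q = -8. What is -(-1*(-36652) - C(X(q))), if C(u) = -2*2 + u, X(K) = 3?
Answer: -36653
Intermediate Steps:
C(u) = -4 + u
-(-1*(-36652) - C(X(q))) = -(-1*(-36652) - (-4 + 3)) = -(36652 - 1*(-1)) = -(36652 + 1) = -1*36653 = -36653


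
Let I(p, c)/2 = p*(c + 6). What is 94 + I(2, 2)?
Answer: 126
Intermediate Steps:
I(p, c) = 2*p*(6 + c) (I(p, c) = 2*(p*(c + 6)) = 2*(p*(6 + c)) = 2*p*(6 + c))
94 + I(2, 2) = 94 + 2*2*(6 + 2) = 94 + 2*2*8 = 94 + 32 = 126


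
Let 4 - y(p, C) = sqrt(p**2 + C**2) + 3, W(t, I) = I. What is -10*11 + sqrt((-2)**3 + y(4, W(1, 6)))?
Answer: -110 + I*sqrt(7 + 2*sqrt(13)) ≈ -110.0 + 3.7698*I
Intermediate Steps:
y(p, C) = 1 - sqrt(C**2 + p**2) (y(p, C) = 4 - (sqrt(p**2 + C**2) + 3) = 4 - (sqrt(C**2 + p**2) + 3) = 4 - (3 + sqrt(C**2 + p**2)) = 4 + (-3 - sqrt(C**2 + p**2)) = 1 - sqrt(C**2 + p**2))
-10*11 + sqrt((-2)**3 + y(4, W(1, 6))) = -10*11 + sqrt((-2)**3 + (1 - sqrt(6**2 + 4**2))) = -110 + sqrt(-8 + (1 - sqrt(36 + 16))) = -110 + sqrt(-8 + (1 - sqrt(52))) = -110 + sqrt(-8 + (1 - 2*sqrt(13))) = -110 + sqrt(-7 - 2*sqrt(13))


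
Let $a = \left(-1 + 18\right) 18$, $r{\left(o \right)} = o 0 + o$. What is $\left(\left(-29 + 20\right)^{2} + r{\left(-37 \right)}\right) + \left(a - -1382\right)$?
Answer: $1732$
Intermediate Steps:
$r{\left(o \right)} = o$ ($r{\left(o \right)} = 0 + o = o$)
$a = 306$ ($a = 17 \cdot 18 = 306$)
$\left(\left(-29 + 20\right)^{2} + r{\left(-37 \right)}\right) + \left(a - -1382\right) = \left(\left(-29 + 20\right)^{2} - 37\right) + \left(306 - -1382\right) = \left(\left(-9\right)^{2} - 37\right) + \left(306 + 1382\right) = \left(81 - 37\right) + 1688 = 44 + 1688 = 1732$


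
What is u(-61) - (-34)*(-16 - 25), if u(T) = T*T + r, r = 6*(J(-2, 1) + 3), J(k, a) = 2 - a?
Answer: 2351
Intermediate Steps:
r = 24 (r = 6*((2 - 1*1) + 3) = 6*((2 - 1) + 3) = 6*(1 + 3) = 6*4 = 24)
u(T) = 24 + T² (u(T) = T*T + 24 = T² + 24 = 24 + T²)
u(-61) - (-34)*(-16 - 25) = (24 + (-61)²) - (-34)*(-16 - 25) = (24 + 3721) - (-34)*(-41) = 3745 - 1*1394 = 3745 - 1394 = 2351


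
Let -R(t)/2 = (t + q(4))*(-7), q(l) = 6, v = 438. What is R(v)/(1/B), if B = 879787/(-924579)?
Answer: -1822918664/308193 ≈ -5914.9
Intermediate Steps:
B = -879787/924579 (B = 879787*(-1/924579) = -879787/924579 ≈ -0.95155)
R(t) = 84 + 14*t (R(t) = -2*(t + 6)*(-7) = -2*(6 + t)*(-7) = -2*(-42 - 7*t) = 84 + 14*t)
R(v)/(1/B) = (84 + 14*438)/(1/(-879787/924579)) = (84 + 6132)/(-924579/879787) = 6216*(-879787/924579) = -1822918664/308193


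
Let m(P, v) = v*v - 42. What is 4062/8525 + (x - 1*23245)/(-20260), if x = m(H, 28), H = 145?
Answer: 54826839/34543300 ≈ 1.5872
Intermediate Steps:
m(P, v) = -42 + v² (m(P, v) = v² - 42 = -42 + v²)
x = 742 (x = -42 + 28² = -42 + 784 = 742)
4062/8525 + (x - 1*23245)/(-20260) = 4062/8525 + (742 - 1*23245)/(-20260) = 4062*(1/8525) + (742 - 23245)*(-1/20260) = 4062/8525 - 22503*(-1/20260) = 4062/8525 + 22503/20260 = 54826839/34543300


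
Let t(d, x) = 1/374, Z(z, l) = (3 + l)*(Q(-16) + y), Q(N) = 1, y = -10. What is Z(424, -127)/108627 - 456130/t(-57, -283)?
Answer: -6176988177208/36209 ≈ -1.7059e+8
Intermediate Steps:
Z(z, l) = -27 - 9*l (Z(z, l) = (3 + l)*(1 - 10) = (3 + l)*(-9) = -27 - 9*l)
t(d, x) = 1/374
Z(424, -127)/108627 - 456130/t(-57, -283) = (-27 - 9*(-127))/108627 - 456130/1/374 = (-27 + 1143)*(1/108627) - 456130*374 = 1116*(1/108627) - 170592620 = 372/36209 - 170592620 = -6176988177208/36209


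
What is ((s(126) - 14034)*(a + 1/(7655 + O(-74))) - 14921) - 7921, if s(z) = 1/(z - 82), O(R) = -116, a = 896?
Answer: -4178721819647/331716 ≈ -1.2597e+7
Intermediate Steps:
s(z) = 1/(-82 + z)
((s(126) - 14034)*(a + 1/(7655 + O(-74))) - 14921) - 7921 = ((1/(-82 + 126) - 14034)*(896 + 1/(7655 - 116)) - 14921) - 7921 = ((1/44 - 14034)*(896 + 1/7539) - 14921) - 7921 = (-617495/44*6754945/7539 - 14921) - 7921 = (-4171144762775/331716 - 14921) - 7921 = -4176094297211/331716 - 7921 = -4178721819647/331716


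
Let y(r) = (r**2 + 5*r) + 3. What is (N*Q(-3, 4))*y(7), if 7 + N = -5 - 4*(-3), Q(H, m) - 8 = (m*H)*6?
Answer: 0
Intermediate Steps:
Q(H, m) = 8 + 6*H*m (Q(H, m) = 8 + (m*H)*6 = 8 + (H*m)*6 = 8 + 6*H*m)
y(r) = 3 + r**2 + 5*r
N = 0 (N = -7 + (-5 - 4*(-3)) = -7 + (-5 + 12) = -7 + 7 = 0)
(N*Q(-3, 4))*y(7) = (0*(8 + 6*(-3)*4))*(3 + 7**2 + 5*7) = (0*(8 - 72))*(3 + 49 + 35) = (0*(-64))*87 = 0*87 = 0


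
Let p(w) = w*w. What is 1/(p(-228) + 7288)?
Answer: 1/59272 ≈ 1.6871e-5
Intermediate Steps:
p(w) = w²
1/(p(-228) + 7288) = 1/((-228)² + 7288) = 1/(51984 + 7288) = 1/59272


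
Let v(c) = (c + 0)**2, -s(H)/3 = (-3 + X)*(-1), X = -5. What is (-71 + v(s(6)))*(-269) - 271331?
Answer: -407176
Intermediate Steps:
s(H) = -24 (s(H) = -3*(-3 - 5)*(-1) = -(-24)*(-1) = -3*8 = -24)
v(c) = c**2
(-71 + v(s(6)))*(-269) - 271331 = (-71 + (-24)**2)*(-269) - 271331 = (-71 + 576)*(-269) - 271331 = 505*(-269) - 271331 = -135845 - 271331 = -407176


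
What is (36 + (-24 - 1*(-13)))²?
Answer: 625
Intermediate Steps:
(36 + (-24 - 1*(-13)))² = (36 + (-24 + 13))² = (36 - 11)² = 25² = 625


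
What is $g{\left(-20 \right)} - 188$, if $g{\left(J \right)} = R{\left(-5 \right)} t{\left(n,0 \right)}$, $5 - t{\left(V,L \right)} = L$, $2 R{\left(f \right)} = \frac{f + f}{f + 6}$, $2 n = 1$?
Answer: $-213$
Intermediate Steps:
$n = \frac{1}{2}$ ($n = \frac{1}{2} \cdot 1 = \frac{1}{2} \approx 0.5$)
$R{\left(f \right)} = \frac{f}{6 + f}$ ($R{\left(f \right)} = \frac{\left(f + f\right) \frac{1}{f + 6}}{2} = \frac{2 f \frac{1}{6 + f}}{2} = \frac{f}{6 + f}$)
$t{\left(V,L \right)} = 5 - L$
$g{\left(J \right)} = -25$ ($g{\left(J \right)} = - \frac{5}{6 - 5} \left(5 - 0\right) = - \frac{5}{1} \left(5 + 0\right) = \left(-5\right) 1 \cdot 5 = \left(-5\right) 5 = -25$)
$g{\left(-20 \right)} - 188 = -25 - 188 = -213$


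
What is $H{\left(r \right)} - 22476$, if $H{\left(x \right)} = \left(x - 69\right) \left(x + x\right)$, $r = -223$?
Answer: $107756$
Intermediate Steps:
$H{\left(x \right)} = 2 x \left(-69 + x\right)$ ($H{\left(x \right)} = \left(-69 + x\right) 2 x = 2 x \left(-69 + x\right)$)
$H{\left(r \right)} - 22476 = 2 \left(-223\right) \left(-69 - 223\right) - 22476 = 2 \left(-223\right) \left(-292\right) - 22476 = 130232 - 22476 = 107756$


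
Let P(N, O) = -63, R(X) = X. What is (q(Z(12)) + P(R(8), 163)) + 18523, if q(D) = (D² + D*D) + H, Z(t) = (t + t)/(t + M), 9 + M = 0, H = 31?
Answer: 18619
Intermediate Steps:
M = -9 (M = -9 + 0 = -9)
Z(t) = 2*t/(-9 + t) (Z(t) = (t + t)/(t - 9) = (2*t)/(-9 + t) = 2*t/(-9 + t))
q(D) = 31 + 2*D² (q(D) = (D² + D*D) + 31 = (D² + D²) + 31 = 2*D² + 31 = 31 + 2*D²)
(q(Z(12)) + P(R(8), 163)) + 18523 = ((31 + 2*(2*12/(-9 + 12))²) - 63) + 18523 = ((31 + 2*(2*12/3)²) - 63) + 18523 = ((31 + 2*(2*12*(⅓))²) - 63) + 18523 = ((31 + 2*8²) - 63) + 18523 = ((31 + 2*64) - 63) + 18523 = ((31 + 128) - 63) + 18523 = (159 - 63) + 18523 = 96 + 18523 = 18619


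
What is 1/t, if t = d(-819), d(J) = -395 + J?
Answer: -1/1214 ≈ -0.00082372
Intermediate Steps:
t = -1214 (t = -395 - 819 = -1214)
1/t = 1/(-1214) = -1/1214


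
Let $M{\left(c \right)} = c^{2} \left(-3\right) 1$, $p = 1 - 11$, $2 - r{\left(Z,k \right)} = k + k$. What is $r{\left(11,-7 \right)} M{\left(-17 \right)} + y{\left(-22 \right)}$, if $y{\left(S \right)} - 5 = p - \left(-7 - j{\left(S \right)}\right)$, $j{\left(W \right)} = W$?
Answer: $-13892$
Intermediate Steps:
$r{\left(Z,k \right)} = 2 - 2 k$ ($r{\left(Z,k \right)} = 2 - \left(k + k\right) = 2 - 2 k$)
$p = -10$ ($p = 1 - 11 = -10$)
$M{\left(c \right)} = - 3 c^{2}$ ($M{\left(c \right)} = - 3 c^{2} \cdot 1 = - 3 c^{2}$)
$y{\left(S \right)} = 2 + S$ ($y{\left(S \right)} = 5 - \left(3 - S\right) = 5 + \left(-10 + \left(7 + S\right)\right) = 5 + \left(-3 + S\right) = 2 + S$)
$r{\left(11,-7 \right)} M{\left(-17 \right)} + y{\left(-22 \right)} = \left(2 - -14\right) \left(- 3 \left(-17\right)^{2}\right) + \left(2 - 22\right) = \left(2 + 14\right) \left(\left(-3\right) 289\right) - 20 = 16 \left(-867\right) - 20 = -13872 - 20 = -13892$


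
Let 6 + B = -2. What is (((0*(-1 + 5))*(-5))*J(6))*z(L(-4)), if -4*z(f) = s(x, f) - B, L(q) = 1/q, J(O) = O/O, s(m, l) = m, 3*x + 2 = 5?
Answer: 0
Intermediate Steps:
x = 1 (x = -⅔ + (⅓)*5 = -⅔ + 5/3 = 1)
B = -8 (B = -6 - 2 = -8)
J(O) = 1
z(f) = -9/4 (z(f) = -(1 - 1*(-8))/4 = -(1 + 8)/4 = -¼*9 = -9/4)
(((0*(-1 + 5))*(-5))*J(6))*z(L(-4)) = (((0*(-1 + 5))*(-5))*1)*(-9/4) = (((0*4)*(-5))*1)*(-9/4) = ((0*(-5))*1)*(-9/4) = (0*1)*(-9/4) = 0*(-9/4) = 0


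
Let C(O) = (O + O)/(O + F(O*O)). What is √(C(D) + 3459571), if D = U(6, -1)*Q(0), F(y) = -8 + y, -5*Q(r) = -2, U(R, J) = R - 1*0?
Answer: √3459601 ≈ 1860.0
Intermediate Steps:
U(R, J) = R (U(R, J) = R + 0 = R)
Q(r) = ⅖ (Q(r) = -⅕*(-2) = ⅖)
D = 12/5 (D = 6*(⅖) = 12/5 ≈ 2.4000)
C(O) = 2*O/(-8 + O + O²) (C(O) = (O + O)/(O + (-8 + O*O)) = (2*O)/(O + (-8 + O²)) = (2*O)/(-8 + O + O²) = 2*O/(-8 + O + O²))
√(C(D) + 3459571) = √(2*(12/5)/(-8 + 12/5 + (12/5)²) + 3459571) = √(2*(12/5)/(-8 + 12/5 + 144/25) + 3459571) = √(2*(12/5)/(4/25) + 3459571) = √(2*(12/5)*(25/4) + 3459571) = √(30 + 3459571) = √3459601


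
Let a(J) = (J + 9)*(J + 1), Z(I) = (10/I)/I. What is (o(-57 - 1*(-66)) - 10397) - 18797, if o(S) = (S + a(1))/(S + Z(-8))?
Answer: -8552914/293 ≈ -29191.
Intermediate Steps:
Z(I) = 10/I²
a(J) = (1 + J)*(9 + J) (a(J) = (9 + J)*(1 + J) = (1 + J)*(9 + J))
o(S) = (20 + S)/(5/32 + S) (o(S) = (S + (9 + 1² + 10*1))/(S + 10/(-8)²) = (S + (9 + 1 + 10))/(S + 10*(1/64)) = (S + 20)/(S + 5/32) = (20 + S)/(5/32 + S))
(o(-57 - 1*(-66)) - 10397) - 18797 = (32*(20 + (-57 - 1*(-66)))/(5 + 32*(-57 - 1*(-66))) - 10397) - 18797 = (32*(20 + (-57 + 66))/(5 + 32*(-57 + 66)) - 10397) - 18797 = (32*(20 + 9)/(5 + 32*9) - 10397) - 18797 = (32*29/(5 + 288) - 10397) - 18797 = (32*29/293 - 10397) - 18797 = (32*(1/293)*29 - 10397) - 18797 = (928/293 - 10397) - 18797 = -3045393/293 - 18797 = -8552914/293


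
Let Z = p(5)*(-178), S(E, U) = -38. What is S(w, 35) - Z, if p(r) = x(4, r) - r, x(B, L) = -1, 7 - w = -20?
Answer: -1106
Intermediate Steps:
w = 27 (w = 7 - 1*(-20) = 7 + 20 = 27)
p(r) = -1 - r
Z = 1068 (Z = (-1 - 1*5)*(-178) = (-1 - 5)*(-178) = -6*(-178) = 1068)
S(w, 35) - Z = -38 - 1*1068 = -38 - 1068 = -1106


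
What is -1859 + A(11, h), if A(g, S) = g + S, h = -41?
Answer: -1889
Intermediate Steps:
A(g, S) = S + g
-1859 + A(11, h) = -1859 + (-41 + 11) = -1859 - 30 = -1889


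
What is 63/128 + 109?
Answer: 14015/128 ≈ 109.49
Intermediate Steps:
63/128 + 109 = 14015/128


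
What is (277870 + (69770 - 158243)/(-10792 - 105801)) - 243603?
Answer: 3995380804/116593 ≈ 34268.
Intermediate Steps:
(277870 + (69770 - 158243)/(-10792 - 105801)) - 243603 = (277870 - 88473/(-116593)) - 243603 = (277870 - 88473*(-1/116593)) - 243603 = (277870 + 88473/116593) - 243603 = 32397785383/116593 - 243603 = 3995380804/116593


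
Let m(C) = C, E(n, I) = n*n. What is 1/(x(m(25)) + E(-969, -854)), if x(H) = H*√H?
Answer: 1/939086 ≈ 1.0649e-6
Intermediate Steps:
E(n, I) = n²
x(H) = H^(3/2)
1/(x(m(25)) + E(-969, -854)) = 1/(25^(3/2) + (-969)²) = 1/(125 + 938961) = 1/939086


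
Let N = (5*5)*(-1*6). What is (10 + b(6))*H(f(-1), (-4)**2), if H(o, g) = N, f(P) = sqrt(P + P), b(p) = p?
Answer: -2400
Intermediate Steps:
f(P) = sqrt(2)*sqrt(P) (f(P) = sqrt(2*P) = sqrt(2)*sqrt(P))
N = -150 (N = 25*(-6) = -150)
H(o, g) = -150
(10 + b(6))*H(f(-1), (-4)**2) = (10 + 6)*(-150) = 16*(-150) = -2400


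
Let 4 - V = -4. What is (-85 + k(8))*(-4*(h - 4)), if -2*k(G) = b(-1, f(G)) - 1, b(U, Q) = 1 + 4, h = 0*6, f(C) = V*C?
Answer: -1392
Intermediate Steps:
V = 8 (V = 4 - 1*(-4) = 4 + 4 = 8)
f(C) = 8*C
h = 0
b(U, Q) = 5
k(G) = -2 (k(G) = -(5 - 1)/2 = -½*4 = -2)
(-85 + k(8))*(-4*(h - 4)) = (-85 - 2)*(-4*(0 - 4)) = -(-348)*(-4) = -87*16 = -1392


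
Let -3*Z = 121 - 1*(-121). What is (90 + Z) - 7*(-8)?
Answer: 196/3 ≈ 65.333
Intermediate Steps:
Z = -242/3 (Z = -(121 - 1*(-121))/3 = -(121 + 121)/3 = -⅓*242 = -242/3 ≈ -80.667)
(90 + Z) - 7*(-8) = (90 - 242/3) - 7*(-8) = 28/3 + 56 = 196/3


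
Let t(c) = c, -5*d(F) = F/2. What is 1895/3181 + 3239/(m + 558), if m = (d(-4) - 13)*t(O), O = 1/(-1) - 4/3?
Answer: 57081910/9342597 ≈ 6.1099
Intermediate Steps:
d(F) = -F/10 (d(F) = -F/(5*2) = -F/10)
O = -7/3 (O = 1*(-1) - 4*⅓ = -1 - 4/3 = -7/3 ≈ -2.3333)
m = 147/5 (m = (-⅒*(-4) - 13)*(-7/3) = (⅖ - 13)*(-7/3) = -63/5*(-7/3) = 147/5 ≈ 29.400)
1895/3181 + 3239/(m + 558) = 1895/3181 + 3239/(147/5 + 558) = 1895*(1/3181) + 3239/(2937/5) = 1895/3181 + 3239*(5/2937) = 1895/3181 + 16195/2937 = 57081910/9342597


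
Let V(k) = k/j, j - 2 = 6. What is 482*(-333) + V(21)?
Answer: -1284027/8 ≈ -1.6050e+5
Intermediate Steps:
j = 8 (j = 2 + 6 = 8)
V(k) = k/8
482*(-333) + V(21) = 482*(-333) + (⅛)*21 = -160506 + 21/8 = -1284027/8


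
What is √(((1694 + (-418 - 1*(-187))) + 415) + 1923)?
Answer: √3801 ≈ 61.652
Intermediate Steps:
√(((1694 + (-418 - 1*(-187))) + 415) + 1923) = √(((1694 + (-418 + 187)) + 415) + 1923) = √(((1694 - 231) + 415) + 1923) = √((1463 + 415) + 1923) = √(1878 + 1923) = √3801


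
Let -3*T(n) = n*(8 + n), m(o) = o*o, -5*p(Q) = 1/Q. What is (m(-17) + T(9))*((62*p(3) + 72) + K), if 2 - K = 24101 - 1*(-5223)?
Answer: -104437256/15 ≈ -6.9625e+6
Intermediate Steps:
p(Q) = -1/(5*Q)
m(o) = o²
T(n) = -n*(8 + n)/3
K = -29322 (K = 2 - (24101 - 1*(-5223)) = 2 - (24101 + 5223) = 2 - 1*29324 = 2 - 29324 = -29322)
(m(-17) + T(9))*((62*p(3) + 72) + K) = ((-17)² - ⅓*9*(8 + 9))*((62*(-⅕/3) + 72) - 29322) = (289 - ⅓*9*17)*((62*(-⅕*⅓) + 72) - 29322) = (289 - 51)*((62*(-1/15) + 72) - 29322) = 238*((-62/15 + 72) - 29322) = 238*(1018/15 - 29322) = 238*(-438812/15) = -104437256/15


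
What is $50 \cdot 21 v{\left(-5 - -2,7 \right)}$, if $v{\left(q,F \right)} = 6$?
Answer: $6300$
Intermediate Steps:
$50 \cdot 21 v{\left(-5 - -2,7 \right)} = 50 \cdot 21 \cdot 6 = 1050 \cdot 6 = 6300$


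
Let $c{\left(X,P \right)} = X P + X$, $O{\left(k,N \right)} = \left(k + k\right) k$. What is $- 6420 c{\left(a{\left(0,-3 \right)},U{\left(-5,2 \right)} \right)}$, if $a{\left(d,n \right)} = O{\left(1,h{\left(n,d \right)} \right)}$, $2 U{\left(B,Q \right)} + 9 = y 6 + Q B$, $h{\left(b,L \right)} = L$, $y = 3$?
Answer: $-6420$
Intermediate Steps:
$U{\left(B,Q \right)} = \frac{9}{2} + \frac{B Q}{2}$ ($U{\left(B,Q \right)} = - \frac{9}{2} + \frac{3 \cdot 6 + Q B}{2} = - \frac{9}{2} + \frac{18 + B Q}{2} = - \frac{9}{2} + \left(9 + \frac{B Q}{2}\right) = \frac{9}{2} + \frac{B Q}{2}$)
$O{\left(k,N \right)} = 2 k^{2}$ ($O{\left(k,N \right)} = 2 k k = 2 k^{2}$)
$a{\left(d,n \right)} = 2$ ($a{\left(d,n \right)} = 2 \cdot 1^{2} = 2 \cdot 1 = 2$)
$c{\left(X,P \right)} = X + P X$ ($c{\left(X,P \right)} = P X + X = X + P X$)
$- 6420 c{\left(a{\left(0,-3 \right)},U{\left(-5,2 \right)} \right)} = - 6420 \cdot 2 \left(1 + \left(\frac{9}{2} + \frac{1}{2} \left(-5\right) 2\right)\right) = - 6420 \cdot 2 \left(1 + \left(\frac{9}{2} - 5\right)\right) = - 6420 \cdot 2 \left(1 - \frac{1}{2}\right) = - 6420 \cdot 2 \cdot \frac{1}{2} = \left(-6420\right) 1 = -6420$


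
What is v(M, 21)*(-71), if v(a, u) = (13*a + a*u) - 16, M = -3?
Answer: 8378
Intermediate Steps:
v(a, u) = -16 + 13*a + a*u
v(M, 21)*(-71) = (-16 + 13*(-3) - 3*21)*(-71) = (-16 - 39 - 63)*(-71) = -118*(-71) = 8378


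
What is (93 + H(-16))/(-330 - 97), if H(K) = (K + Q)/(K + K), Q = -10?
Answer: -1501/6832 ≈ -0.21970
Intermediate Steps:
H(K) = (-10 + K)/(2*K) (H(K) = (K - 10)/(K + K) = (-10 + K)/((2*K)) = (-10 + K)*(1/(2*K)) = (-10 + K)/(2*K))
(93 + H(-16))/(-330 - 97) = (93 + (1/2)*(-10 - 16)/(-16))/(-330 - 97) = (93 + (1/2)*(-1/16)*(-26))/(-427) = (93 + 13/16)*(-1/427) = (1501/16)*(-1/427) = -1501/6832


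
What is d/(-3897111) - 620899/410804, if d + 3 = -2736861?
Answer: -431799214711/533649595748 ≈ -0.80914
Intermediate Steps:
d = -2736864 (d = -3 - 2736861 = -2736864)
d/(-3897111) - 620899/410804 = -2736864/(-3897111) - 620899/410804 = -2736864*(-1/3897111) - 620899*1/410804 = 912288/1299037 - 620899/410804 = -431799214711/533649595748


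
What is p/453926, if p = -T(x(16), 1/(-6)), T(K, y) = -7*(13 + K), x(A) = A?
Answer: 203/453926 ≈ 0.00044721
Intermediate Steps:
T(K, y) = -91 - 7*K
p = 203 (p = -(-91 - 7*16) = -(-91 - 112) = -1*(-203) = 203)
p/453926 = 203/453926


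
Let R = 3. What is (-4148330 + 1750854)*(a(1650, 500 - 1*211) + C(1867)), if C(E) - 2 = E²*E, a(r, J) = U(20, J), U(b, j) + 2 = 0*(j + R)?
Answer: -15602249631039788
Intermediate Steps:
U(b, j) = -2 (U(b, j) = -2 + 0*(j + 3) = -2 + 0*(3 + j) = -2 + 0 = -2)
a(r, J) = -2
C(E) = 2 + E³ (C(E) = 2 + E²*E = 2 + E³)
(-4148330 + 1750854)*(a(1650, 500 - 1*211) + C(1867)) = (-4148330 + 1750854)*(-2 + (2 + 1867³)) = -2397476*(-2 + (2 + 6507781363)) = -2397476*(-2 + 6507781365) = -2397476*6507781363 = -15602249631039788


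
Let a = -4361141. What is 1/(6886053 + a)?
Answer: 1/2524912 ≈ 3.9605e-7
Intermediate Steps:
1/(6886053 + a) = 1/(6886053 - 4361141) = 1/2524912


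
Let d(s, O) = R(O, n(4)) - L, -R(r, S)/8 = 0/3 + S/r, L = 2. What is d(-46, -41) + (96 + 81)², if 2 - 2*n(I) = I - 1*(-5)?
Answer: 1284379/41 ≈ 31326.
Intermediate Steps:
n(I) = -3/2 - I/2 (n(I) = 1 - (I - 1*(-5))/2 = 1 - (I + 5)/2 = 1 - (5 + I)/2 = 1 + (-5/2 - I/2) = -3/2 - I/2)
R(r, S) = -8*S/r (R(r, S) = -8*(0/3 + S/r) = -8*(0*(⅓) + S/r) = -8*(0 + S/r) = -8*S/r)
d(s, O) = -2 + 28/O (d(s, O) = -8*(-3/2 - ½*4)/O - 1*2 = -8*(-3/2 - 2)/O - 2 = -8*(-7/2)/O - 2 = 28/O - 2 = -2 + 28/O)
d(-46, -41) + (96 + 81)² = (-2 + 28/(-41)) + (96 + 81)² = (-2 + 28*(-1/41)) + 177² = (-2 - 28/41) + 31329 = -110/41 + 31329 = 1284379/41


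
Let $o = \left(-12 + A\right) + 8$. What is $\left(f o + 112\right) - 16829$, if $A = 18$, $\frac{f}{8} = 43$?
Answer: $-11901$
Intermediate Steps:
$f = 344$ ($f = 8 \cdot 43 = 344$)
$o = 14$ ($o = \left(-12 + 18\right) + 8 = 6 + 8 = 14$)
$\left(f o + 112\right) - 16829 = \left(344 \cdot 14 + 112\right) - 16829 = \left(4816 + 112\right) - 16829 = 4928 - 16829 = -11901$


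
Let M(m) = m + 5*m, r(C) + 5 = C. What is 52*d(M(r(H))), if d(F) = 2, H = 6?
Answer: 104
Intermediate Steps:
r(C) = -5 + C
M(m) = 6*m
52*d(M(r(H))) = 52*2 = 104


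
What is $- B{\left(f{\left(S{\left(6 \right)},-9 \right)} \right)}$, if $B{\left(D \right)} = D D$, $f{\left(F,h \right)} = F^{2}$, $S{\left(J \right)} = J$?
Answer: $-1296$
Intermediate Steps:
$B{\left(D \right)} = D^{2}$
$- B{\left(f{\left(S{\left(6 \right)},-9 \right)} \right)} = - \left(6^{2}\right)^{2} = - 36^{2} = \left(-1\right) 1296 = -1296$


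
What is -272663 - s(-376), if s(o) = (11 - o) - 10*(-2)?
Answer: -273070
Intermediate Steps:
s(o) = 31 - o (s(o) = (11 - o) + 20 = 31 - o)
-272663 - s(-376) = -272663 - (31 - 1*(-376)) = -272663 - (31 + 376) = -272663 - 1*407 = -272663 - 407 = -273070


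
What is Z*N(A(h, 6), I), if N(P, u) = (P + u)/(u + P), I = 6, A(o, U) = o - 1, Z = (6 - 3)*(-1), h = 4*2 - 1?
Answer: -3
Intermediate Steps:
h = 7 (h = 8 - 1 = 7)
Z = -3 (Z = 3*(-1) = -3)
A(o, U) = -1 + o
N(P, u) = 1 (N(P, u) = (P + u)/(P + u) = 1)
Z*N(A(h, 6), I) = -3*1 = -3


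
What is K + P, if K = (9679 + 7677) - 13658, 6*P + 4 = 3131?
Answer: 25315/6 ≈ 4219.2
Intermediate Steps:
P = 3127/6 (P = -2/3 + (1/6)*3131 = -2/3 + 3131/6 = 3127/6 ≈ 521.17)
K = 3698 (K = 17356 - 13658 = 3698)
K + P = 3698 + 3127/6 = 25315/6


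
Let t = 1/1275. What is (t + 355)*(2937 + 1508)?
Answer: 402384514/255 ≈ 1.5780e+6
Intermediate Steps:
t = 1/1275 ≈ 0.00078431
(t + 355)*(2937 + 1508) = (1/1275 + 355)*(2937 + 1508) = (452626/1275)*4445 = 402384514/255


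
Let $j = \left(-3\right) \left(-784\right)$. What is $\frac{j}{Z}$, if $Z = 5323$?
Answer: $\frac{2352}{5323} \approx 0.44186$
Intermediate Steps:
$j = 2352$
$\frac{j}{Z} = \frac{2352}{5323}$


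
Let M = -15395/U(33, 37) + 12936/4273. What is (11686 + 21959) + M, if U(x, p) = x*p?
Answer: 175487180806/5217333 ≈ 33635.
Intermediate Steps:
U(x, p) = p*x
M = -49987979/5217333 (M = -15395/(37*33) + 12936/4273 = -15395/1221 + 12936*(1/4273) = -15395*1/1221 + 12936/4273 = -15395/1221 + 12936/4273 = -49987979/5217333 ≈ -9.5811)
(11686 + 21959) + M = (11686 + 21959) - 49987979/5217333 = 33645 - 49987979/5217333 = 175487180806/5217333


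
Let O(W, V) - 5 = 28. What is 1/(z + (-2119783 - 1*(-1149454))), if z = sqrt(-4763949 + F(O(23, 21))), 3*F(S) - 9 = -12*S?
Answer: -323443/313847710773 - I*sqrt(529342)/313847710773 ≈ -1.0306e-6 - 2.3182e-9*I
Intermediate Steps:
O(W, V) = 33 (O(W, V) = 5 + 28 = 33)
F(S) = 3 - 4*S (F(S) = 3 + (-12*S)/3 = 3 - 4*S)
z = 3*I*sqrt(529342) (z = sqrt(-4763949 + (3 - 4*33)) = sqrt(-4763949 + (3 - 132)) = sqrt(-4763949 - 129) = sqrt(-4764078) = 3*I*sqrt(529342) ≈ 2182.7*I)
1/(z + (-2119783 - 1*(-1149454))) = 1/(3*I*sqrt(529342) + (-2119783 - 1*(-1149454))) = 1/(3*I*sqrt(529342) + (-2119783 + 1149454)) = 1/(3*I*sqrt(529342) - 970329) = 1/(-970329 + 3*I*sqrt(529342))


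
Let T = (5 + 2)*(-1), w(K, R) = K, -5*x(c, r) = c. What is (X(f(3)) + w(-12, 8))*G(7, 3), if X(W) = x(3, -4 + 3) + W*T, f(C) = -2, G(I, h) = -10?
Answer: -14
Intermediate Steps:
x(c, r) = -c/5
T = -7 (T = 7*(-1) = -7)
X(W) = -⅗ - 7*W (X(W) = -⅕*3 + W*(-7) = -⅗ - 7*W)
(X(f(3)) + w(-12, 8))*G(7, 3) = ((-⅗ - 7*(-2)) - 12)*(-10) = ((-⅗ + 14) - 12)*(-10) = (67/5 - 12)*(-10) = (7/5)*(-10) = -14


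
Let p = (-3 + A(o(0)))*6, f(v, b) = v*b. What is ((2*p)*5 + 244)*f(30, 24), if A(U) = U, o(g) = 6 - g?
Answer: 305280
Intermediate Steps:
f(v, b) = b*v
p = 18 (p = (-3 + (6 - 1*0))*6 = (-3 + (6 + 0))*6 = (-3 + 6)*6 = 3*6 = 18)
((2*p)*5 + 244)*f(30, 24) = ((2*18)*5 + 244)*(24*30) = (36*5 + 244)*720 = (180 + 244)*720 = 424*720 = 305280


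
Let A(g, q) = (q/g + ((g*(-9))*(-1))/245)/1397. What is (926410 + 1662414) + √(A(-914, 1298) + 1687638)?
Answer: 2588824 + √842637126753722762935/22345015 ≈ 2.5901e+6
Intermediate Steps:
A(g, q) = 9*g/342265 + q/(1397*g) (A(g, q) = (q/g + (-9*g*(-1))*(1/245))*(1/1397) = (q/g + (9*g)*(1/245))*(1/1397) = (q/g + 9*g/245)*(1/1397) = (9*g/245 + q/g)*(1/1397) = 9*g/342265 + q/(1397*g))
(926410 + 1662414) + √(A(-914, 1298) + 1687638) = (926410 + 1662414) + √(((9/342265)*(-914) + (1/1397)*1298/(-914)) + 1687638) = 2588824 + √((-8226/342265 + (1/1397)*1298*(-1/914)) + 1687638) = 2588824 + √((-8226/342265 - 59/58039) + 1687638) = 2588824 + √(-3918287/156415105 + 1687638) = 2588824 + √(263972071053703/156415105) = 2588824 + √842637126753722762935/22345015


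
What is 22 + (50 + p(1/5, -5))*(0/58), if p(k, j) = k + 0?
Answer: 22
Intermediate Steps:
p(k, j) = k
22 + (50 + p(1/5, -5))*(0/58) = 22 + (50 + 1/5)*(0/58) = 22 + (50 + 1*(1/5))*(0*(1/58)) = 22 + (50 + 1/5)*0 = 22 + (251/5)*0 = 22 + 0 = 22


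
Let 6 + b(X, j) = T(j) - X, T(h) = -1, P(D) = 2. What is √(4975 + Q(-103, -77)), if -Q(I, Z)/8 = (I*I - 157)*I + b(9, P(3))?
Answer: √8617551 ≈ 2935.6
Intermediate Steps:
b(X, j) = -7 - X (b(X, j) = -6 + (-1 - X) = -7 - X)
Q(I, Z) = 128 - 8*I*(-157 + I²) (Q(I, Z) = -8*((I*I - 157)*I + (-7 - 1*9)) = -8*((I² - 157)*I + (-7 - 9)) = -8*((-157 + I²)*I - 16) = -8*(I*(-157 + I²) - 16) = -8*(-16 + I*(-157 + I²)) = 128 - 8*I*(-157 + I²))
√(4975 + Q(-103, -77)) = √(4975 + (128 - 8*(-103)³ + 1256*(-103))) = √(4975 + (128 - 8*(-1092727) - 129368)) = √(4975 + (128 + 8741816 - 129368)) = √(4975 + 8612576) = √8617551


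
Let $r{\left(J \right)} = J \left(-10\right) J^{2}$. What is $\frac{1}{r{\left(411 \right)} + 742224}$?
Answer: $- \frac{1}{693523086} \approx -1.4419 \cdot 10^{-9}$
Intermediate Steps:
$r{\left(J \right)} = - 10 J^{3}$ ($r{\left(J \right)} = - 10 J J^{2} = - 10 J^{3}$)
$\frac{1}{r{\left(411 \right)} + 742224} = \frac{1}{- 10 \cdot 411^{3} + 742224} = \frac{1}{\left(-10\right) 69426531 + 742224} = \frac{1}{-694265310 + 742224} = \frac{1}{-693523086} = - \frac{1}{693523086}$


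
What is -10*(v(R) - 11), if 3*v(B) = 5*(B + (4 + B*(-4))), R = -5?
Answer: -620/3 ≈ -206.67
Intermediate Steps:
v(B) = 20/3 - 5*B (v(B) = (5*(B + (4 + B*(-4))))/3 = (5*(B + (4 - 4*B)))/3 = (5*(4 - 3*B))/3 = (20 - 15*B)/3 = 20/3 - 5*B)
-10*(v(R) - 11) = -10*((20/3 - 5*(-5)) - 11) = -10*((20/3 + 25) - 11) = -10*(95/3 - 11) = -10*62/3 = -620/3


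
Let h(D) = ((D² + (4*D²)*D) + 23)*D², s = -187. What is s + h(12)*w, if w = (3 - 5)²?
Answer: 4077317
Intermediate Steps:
w = 4 (w = (-2)² = 4)
h(D) = D²*(23 + D² + 4*D³) (h(D) = ((D² + 4*D³) + 23)*D² = (23 + D² + 4*D³)*D² = D²*(23 + D² + 4*D³))
s + h(12)*w = -187 + (12²*(23 + 12² + 4*12³))*4 = -187 + (144*(23 + 144 + 4*1728))*4 = -187 + (144*(23 + 144 + 6912))*4 = -187 + (144*7079)*4 = -187 + 1019376*4 = -187 + 4077504 = 4077317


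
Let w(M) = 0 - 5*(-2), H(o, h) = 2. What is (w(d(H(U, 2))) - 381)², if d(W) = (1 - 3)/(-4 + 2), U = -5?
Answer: 137641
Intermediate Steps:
d(W) = 1 (d(W) = -2/(-2) = -2*(-½) = 1)
w(M) = 10 (w(M) = 0 + 10 = 10)
(w(d(H(U, 2))) - 381)² = (10 - 381)² = (-371)² = 137641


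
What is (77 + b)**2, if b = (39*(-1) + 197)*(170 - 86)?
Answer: 178195801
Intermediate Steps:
b = 13272 (b = (-39 + 197)*84 = 158*84 = 13272)
(77 + b)**2 = (77 + 13272)**2 = 13349**2 = 178195801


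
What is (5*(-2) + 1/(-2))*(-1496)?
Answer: 15708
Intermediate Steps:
(5*(-2) + 1/(-2))*(-1496) = (-10 + 1*(-½))*(-1496) = (-10 - ½)*(-1496) = -21/2*(-1496) = 15708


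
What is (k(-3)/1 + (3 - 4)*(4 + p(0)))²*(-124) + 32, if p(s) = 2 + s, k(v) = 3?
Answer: -1084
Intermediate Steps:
(k(-3)/1 + (3 - 4)*(4 + p(0)))²*(-124) + 32 = (3/1 + (3 - 4)*(4 + (2 + 0)))²*(-124) + 32 = (3*1 - (4 + 2))²*(-124) + 32 = (3 - 1*6)²*(-124) + 32 = (3 - 6)²*(-124) + 32 = (-3)²*(-124) + 32 = 9*(-124) + 32 = -1116 + 32 = -1084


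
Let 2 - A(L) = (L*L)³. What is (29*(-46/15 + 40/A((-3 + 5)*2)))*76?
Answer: -208194248/30705 ≈ -6780.5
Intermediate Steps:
A(L) = 2 - L⁶ (A(L) = 2 - (L*L)³ = 2 - (L²)³ = 2 - L⁶)
(29*(-46/15 + 40/A((-3 + 5)*2)))*76 = (29*(-46/15 + 40/(2 - ((-3 + 5)*2)⁶)))*76 = (29*(-46*1/15 + 40/(2 - (2*2)⁶)))*76 = (29*(-46/15 + 40/(2 - 1*4⁶)))*76 = (29*(-46/15 + 40/(2 - 1*4096)))*76 = (29*(-46/15 + 40/(2 - 4096)))*76 = (29*(-46/15 + 40/(-4094)))*76 = (29*(-46/15 + 40*(-1/4094)))*76 = (29*(-46/15 - 20/2047))*76 = (29*(-94462/30705))*76 = -2739398/30705*76 = -208194248/30705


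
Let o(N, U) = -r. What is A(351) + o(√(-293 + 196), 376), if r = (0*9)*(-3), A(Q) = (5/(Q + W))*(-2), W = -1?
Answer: -1/35 ≈ -0.028571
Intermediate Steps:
A(Q) = -10/(-1 + Q) (A(Q) = (5/(Q - 1))*(-2) = (5/(-1 + Q))*(-2) = -10/(-1 + Q))
r = 0 (r = 0*(-3) = 0)
o(N, U) = 0 (o(N, U) = -1*0 = 0)
A(351) + o(√(-293 + 196), 376) = -10/(-1 + 351) + 0 = -10/350 + 0 = -10*1/350 + 0 = -1/35 + 0 = -1/35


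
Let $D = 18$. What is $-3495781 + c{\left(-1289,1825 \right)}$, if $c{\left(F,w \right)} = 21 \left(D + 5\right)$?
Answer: $-3495298$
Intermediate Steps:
$c{\left(F,w \right)} = 483$ ($c{\left(F,w \right)} = 21 \left(18 + 5\right) = 21 \cdot 23 = 483$)
$-3495781 + c{\left(-1289,1825 \right)} = -3495781 + 483 = -3495298$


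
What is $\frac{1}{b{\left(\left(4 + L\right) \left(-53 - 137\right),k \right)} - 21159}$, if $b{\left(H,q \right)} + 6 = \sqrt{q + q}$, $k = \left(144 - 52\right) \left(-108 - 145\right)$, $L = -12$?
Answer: $- \frac{21165}{448003777} - \frac{46 i \sqrt{22}}{448003777} \approx -4.7243 \cdot 10^{-5} - 4.816 \cdot 10^{-7} i$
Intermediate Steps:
$k = -23276$ ($k = 92 \left(-253\right) = -23276$)
$b{\left(H,q \right)} = -6 + \sqrt{2} \sqrt{q}$ ($b{\left(H,q \right)} = -6 + \sqrt{q + q} = -6 + \sqrt{2 q} = -6 + \sqrt{2} \sqrt{q}$)
$\frac{1}{b{\left(\left(4 + L\right) \left(-53 - 137\right),k \right)} - 21159} = \frac{1}{\left(-6 + \sqrt{2} \sqrt{-23276}\right) - 21159} = \frac{1}{\left(-6 + \sqrt{2} \cdot 46 i \sqrt{11}\right) - 21159} = \frac{1}{\left(-6 + 46 i \sqrt{22}\right) - 21159} = \frac{1}{-21165 + 46 i \sqrt{22}}$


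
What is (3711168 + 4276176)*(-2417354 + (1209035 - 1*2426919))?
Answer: -29035896427872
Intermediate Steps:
(3711168 + 4276176)*(-2417354 + (1209035 - 1*2426919)) = 7987344*(-2417354 + (1209035 - 2426919)) = 7987344*(-2417354 - 1217884) = 7987344*(-3635238) = -29035896427872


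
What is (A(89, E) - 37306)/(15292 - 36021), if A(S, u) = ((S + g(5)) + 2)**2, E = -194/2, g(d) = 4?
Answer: 28281/20729 ≈ 1.3643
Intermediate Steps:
E = -97 (E = -194*1/2 = -97)
A(S, u) = (6 + S)**2 (A(S, u) = ((S + 4) + 2)**2 = ((4 + S) + 2)**2 = (6 + S)**2)
(A(89, E) - 37306)/(15292 - 36021) = ((6 + 89)**2 - 37306)/(15292 - 36021) = (95**2 - 37306)/(-20729) = (9025 - 37306)*(-1/20729) = -28281*(-1/20729) = 28281/20729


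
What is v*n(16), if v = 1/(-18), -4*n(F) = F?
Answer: 2/9 ≈ 0.22222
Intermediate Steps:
n(F) = -F/4
v = -1/18 ≈ -0.055556
v*n(16) = -(-1)*16/72 = -1/18*(-4) = 2/9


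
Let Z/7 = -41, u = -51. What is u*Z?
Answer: 14637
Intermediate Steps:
Z = -287 (Z = 7*(-41) = -287)
u*Z = -51*(-287) = 14637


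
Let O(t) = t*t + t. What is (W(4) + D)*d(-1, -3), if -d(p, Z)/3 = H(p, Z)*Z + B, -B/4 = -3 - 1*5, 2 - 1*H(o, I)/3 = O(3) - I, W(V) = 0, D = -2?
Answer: 894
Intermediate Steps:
O(t) = t + t**2 (O(t) = t**2 + t = t + t**2)
H(o, I) = -30 + 3*I (H(o, I) = 6 - 3*(3*(1 + 3) - I) = 6 - 3*(3*4 - I) = 6 - 3*(12 - I) = 6 + (-36 + 3*I) = -30 + 3*I)
B = 32 (B = -4*(-3 - 1*5) = -4*(-3 - 5) = -4*(-8) = 32)
d(p, Z) = -96 - 3*Z*(-30 + 3*Z) (d(p, Z) = -3*((-30 + 3*Z)*Z + 32) = -3*(Z*(-30 + 3*Z) + 32) = -3*(32 + Z*(-30 + 3*Z)) = -96 - 3*Z*(-30 + 3*Z))
(W(4) + D)*d(-1, -3) = (0 - 2)*(-96 - 9*(-3)**2 + 90*(-3)) = -2*(-96 - 9*9 - 270) = -2*(-96 - 81 - 270) = -2*(-447) = 894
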